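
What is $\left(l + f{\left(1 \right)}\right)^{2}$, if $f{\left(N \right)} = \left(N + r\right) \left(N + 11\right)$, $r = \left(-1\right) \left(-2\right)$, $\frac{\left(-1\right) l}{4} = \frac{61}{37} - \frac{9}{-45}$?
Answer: $\frac{28005264}{34225} \approx 818.27$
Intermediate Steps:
$l = - \frac{1368}{185}$ ($l = - 4 \left(\frac{61}{37} - \frac{9}{-45}\right) = - 4 \left(61 \cdot \frac{1}{37} - - \frac{1}{5}\right) = - 4 \left(\frac{61}{37} + \frac{1}{5}\right) = \left(-4\right) \frac{342}{185} = - \frac{1368}{185} \approx -7.3946$)
$r = 2$
$f{\left(N \right)} = \left(2 + N\right) \left(11 + N\right)$ ($f{\left(N \right)} = \left(N + 2\right) \left(N + 11\right) = \left(2 + N\right) \left(11 + N\right)$)
$\left(l + f{\left(1 \right)}\right)^{2} = \left(- \frac{1368}{185} + \left(22 + 1^{2} + 13 \cdot 1\right)\right)^{2} = \left(- \frac{1368}{185} + \left(22 + 1 + 13\right)\right)^{2} = \left(- \frac{1368}{185} + 36\right)^{2} = \left(\frac{5292}{185}\right)^{2} = \frac{28005264}{34225}$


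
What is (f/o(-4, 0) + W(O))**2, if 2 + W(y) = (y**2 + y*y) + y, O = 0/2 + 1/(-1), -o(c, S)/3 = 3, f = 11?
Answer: 400/81 ≈ 4.9383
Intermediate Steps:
o(c, S) = -9 (o(c, S) = -3*3 = -9)
O = -1 (O = 0*(1/2) + 1*(-1) = 0 - 1 = -1)
W(y) = -2 + y + 2*y**2 (W(y) = -2 + ((y**2 + y*y) + y) = -2 + ((y**2 + y**2) + y) = -2 + (2*y**2 + y) = -2 + (y + 2*y**2) = -2 + y + 2*y**2)
(f/o(-4, 0) + W(O))**2 = (11/(-9) + (-2 - 1 + 2*(-1)**2))**2 = (11*(-1/9) + (-2 - 1 + 2*1))**2 = (-11/9 + (-2 - 1 + 2))**2 = (-11/9 - 1)**2 = (-20/9)**2 = 400/81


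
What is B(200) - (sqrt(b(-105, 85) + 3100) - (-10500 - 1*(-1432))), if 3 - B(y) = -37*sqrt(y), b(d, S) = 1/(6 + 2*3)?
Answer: -9065 + 370*sqrt(2) - sqrt(111603)/6 ≈ -8597.4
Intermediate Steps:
b(d, S) = 1/12 (b(d, S) = 1/(6 + 6) = 1/12)
B(y) = 3 + 37*sqrt(y) (B(y) = 3 - (-37)*sqrt(y) = 3 + 37*sqrt(y))
B(200) - (sqrt(b(-105, 85) + 3100) - (-10500 - 1*(-1432))) = (3 + 37*sqrt(200)) - (sqrt(1/12 + 3100) - (-10500 - 1*(-1432))) = (3 + 37*(10*sqrt(2))) - (sqrt(37201/12) - (-10500 + 1432)) = (3 + 370*sqrt(2)) - (sqrt(111603)/6 - 1*(-9068)) = (3 + 370*sqrt(2)) - (sqrt(111603)/6 + 9068) = (3 + 370*sqrt(2)) - (9068 + sqrt(111603)/6) = (3 + 370*sqrt(2)) + (-9068 - sqrt(111603)/6) = -9065 + 370*sqrt(2) - sqrt(111603)/6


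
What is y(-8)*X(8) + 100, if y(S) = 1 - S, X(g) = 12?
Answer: 208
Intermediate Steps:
y(-8)*X(8) + 100 = (1 - 1*(-8))*12 + 100 = (1 + 8)*12 + 100 = 9*12 + 100 = 108 + 100 = 208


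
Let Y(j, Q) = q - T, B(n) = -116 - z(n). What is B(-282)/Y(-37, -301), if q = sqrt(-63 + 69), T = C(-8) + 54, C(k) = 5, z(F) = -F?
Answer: 23482/3475 + 398*sqrt(6)/3475 ≈ 7.0380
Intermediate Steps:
T = 59 (T = 5 + 54 = 59)
q = sqrt(6) ≈ 2.4495
B(n) = -116 + n (B(n) = -116 - (-1)*n = -116 + n)
Y(j, Q) = -59 + sqrt(6) (Y(j, Q) = sqrt(6) - 1*59 = sqrt(6) - 59 = -59 + sqrt(6))
B(-282)/Y(-37, -301) = (-116 - 282)/(-59 + sqrt(6)) = -398/(-59 + sqrt(6))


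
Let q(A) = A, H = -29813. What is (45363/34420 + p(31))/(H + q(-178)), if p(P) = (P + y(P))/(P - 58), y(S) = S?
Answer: 909239/27871835940 ≈ 3.2622e-5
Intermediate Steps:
p(P) = 2*P/(-58 + P) (p(P) = (P + P)/(P - 58) = (2*P)/(-58 + P) = 2*P/(-58 + P))
(45363/34420 + p(31))/(H + q(-178)) = (45363/34420 + 2*31/(-58 + 31))/(-29813 - 178) = (45363*(1/34420) + 2*31/(-27))/(-29991) = (45363/34420 + 2*31*(-1/27))*(-1/29991) = (45363/34420 - 62/27)*(-1/29991) = -909239/929340*(-1/29991) = 909239/27871835940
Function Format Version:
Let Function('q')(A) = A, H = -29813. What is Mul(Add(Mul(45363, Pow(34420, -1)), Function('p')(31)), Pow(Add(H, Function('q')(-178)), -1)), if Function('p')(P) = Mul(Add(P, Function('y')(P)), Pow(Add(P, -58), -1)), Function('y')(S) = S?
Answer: Rational(909239, 27871835940) ≈ 3.2622e-5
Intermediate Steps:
Function('p')(P) = Mul(2, P, Pow(Add(-58, P), -1)) (Function('p')(P) = Mul(Add(P, P), Pow(Add(P, -58), -1)) = Mul(Mul(2, P), Pow(Add(-58, P), -1)) = Mul(2, P, Pow(Add(-58, P), -1)))
Mul(Add(Mul(45363, Pow(34420, -1)), Function('p')(31)), Pow(Add(H, Function('q')(-178)), -1)) = Mul(Add(Mul(45363, Pow(34420, -1)), Mul(2, 31, Pow(Add(-58, 31), -1))), Pow(Add(-29813, -178), -1)) = Mul(Add(Mul(45363, Rational(1, 34420)), Mul(2, 31, Pow(-27, -1))), Pow(-29991, -1)) = Mul(Add(Rational(45363, 34420), Mul(2, 31, Rational(-1, 27))), Rational(-1, 29991)) = Mul(Add(Rational(45363, 34420), Rational(-62, 27)), Rational(-1, 29991)) = Mul(Rational(-909239, 929340), Rational(-1, 29991)) = Rational(909239, 27871835940)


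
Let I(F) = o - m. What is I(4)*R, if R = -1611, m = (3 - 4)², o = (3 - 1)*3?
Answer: -8055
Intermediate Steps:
o = 6 (o = 2*3 = 6)
m = 1 (m = (-1)² = 1)
I(F) = 5 (I(F) = 6 - 1*1 = 6 - 1 = 5)
I(4)*R = 5*(-1611) = -8055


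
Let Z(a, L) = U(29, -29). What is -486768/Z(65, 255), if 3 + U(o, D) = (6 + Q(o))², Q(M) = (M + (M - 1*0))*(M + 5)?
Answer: -486768/3912481 ≈ -0.12441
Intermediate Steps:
Q(M) = 2*M*(5 + M) (Q(M) = (M + (M + 0))*(5 + M) = (M + M)*(5 + M) = (2*M)*(5 + M) = 2*M*(5 + M))
U(o, D) = -3 + (6 + 2*o*(5 + o))²
Z(a, L) = 3912481 (Z(a, L) = -3 + 4*(3 + 29*(5 + 29))² = -3 + 4*(3 + 29*34)² = -3 + 4*(3 + 986)² = -3 + 4*989² = -3 + 4*978121 = -3 + 3912484 = 3912481)
-486768/Z(65, 255) = -486768/3912481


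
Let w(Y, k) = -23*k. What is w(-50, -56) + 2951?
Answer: 4239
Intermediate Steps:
w(-50, -56) + 2951 = -23*(-56) + 2951 = 1288 + 2951 = 4239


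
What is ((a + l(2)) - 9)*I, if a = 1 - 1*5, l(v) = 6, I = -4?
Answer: 28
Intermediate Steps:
a = -4 (a = 1 - 5 = -4)
((a + l(2)) - 9)*I = ((-4 + 6) - 9)*(-4) = (2 - 9)*(-4) = -7*(-4) = 28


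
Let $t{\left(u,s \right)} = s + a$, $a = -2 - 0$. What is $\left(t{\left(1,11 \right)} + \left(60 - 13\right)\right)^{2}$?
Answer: $3136$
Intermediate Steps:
$a = -2$ ($a = -2 + 0 = -2$)
$t{\left(u,s \right)} = -2 + s$ ($t{\left(u,s \right)} = s - 2 = -2 + s$)
$\left(t{\left(1,11 \right)} + \left(60 - 13\right)\right)^{2} = \left(\left(-2 + 11\right) + \left(60 - 13\right)\right)^{2} = \left(9 + 47\right)^{2} = 56^{2} = 3136$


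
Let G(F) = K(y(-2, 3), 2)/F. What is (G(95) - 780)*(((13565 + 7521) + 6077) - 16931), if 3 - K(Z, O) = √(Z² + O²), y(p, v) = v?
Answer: -758160504/95 - 10232*√13/95 ≈ -7.9810e+6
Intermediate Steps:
K(Z, O) = 3 - √(O² + Z²) (K(Z, O) = 3 - √(Z² + O²) = 3 - √(O² + Z²))
G(F) = (3 - √13)/F (G(F) = (3 - √(2² + 3²))/F = (3 - √(4 + 9))/F = (3 - √13)/F)
(G(95) - 780)*(((13565 + 7521) + 6077) - 16931) = ((3 - √13)/95 - 780)*(((13565 + 7521) + 6077) - 16931) = ((3 - √13)/95 - 780)*((21086 + 6077) - 16931) = ((3/95 - √13/95) - 780)*(27163 - 16931) = (-74097/95 - √13/95)*10232 = -758160504/95 - 10232*√13/95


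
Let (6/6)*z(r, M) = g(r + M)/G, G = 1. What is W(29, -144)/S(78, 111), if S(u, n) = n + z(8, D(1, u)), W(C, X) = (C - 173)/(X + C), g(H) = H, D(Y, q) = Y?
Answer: 6/575 ≈ 0.010435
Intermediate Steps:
W(C, X) = (-173 + C)/(C + X)
z(r, M) = M + r (z(r, M) = (r + M)/1 = (M + r)*1 = M + r)
S(u, n) = 9 + n (S(u, n) = n + (1 + 8) = n + 9 = 9 + n)
W(29, -144)/S(78, 111) = ((-173 + 29)/(29 - 144))/(9 + 111) = (-144/(-115))/120 = -1/115*(-144)*(1/120) = (144/115)*(1/120) = 6/575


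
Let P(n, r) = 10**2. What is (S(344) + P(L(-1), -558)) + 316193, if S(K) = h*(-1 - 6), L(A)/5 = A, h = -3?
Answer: 316314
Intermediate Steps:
L(A) = 5*A
P(n, r) = 100
S(K) = 21 (S(K) = -3*(-1 - 6) = -3*(-7) = 21)
(S(344) + P(L(-1), -558)) + 316193 = (21 + 100) + 316193 = 121 + 316193 = 316314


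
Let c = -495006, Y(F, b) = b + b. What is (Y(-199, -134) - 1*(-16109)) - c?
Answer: 510847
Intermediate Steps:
Y(F, b) = 2*b
(Y(-199, -134) - 1*(-16109)) - c = (2*(-134) - 1*(-16109)) - 1*(-495006) = (-268 + 16109) + 495006 = 15841 + 495006 = 510847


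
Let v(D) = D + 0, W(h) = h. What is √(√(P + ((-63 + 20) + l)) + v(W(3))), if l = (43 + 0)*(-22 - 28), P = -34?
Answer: √(3 + I*√2227) ≈ 5.0143 + 4.7057*I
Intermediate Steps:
v(D) = D
l = -2150 (l = 43*(-50) = -2150)
√(√(P + ((-63 + 20) + l)) + v(W(3))) = √(√(-34 + ((-63 + 20) - 2150)) + 3) = √(√(-34 + (-43 - 2150)) + 3) = √(√(-34 - 2193) + 3) = √(√(-2227) + 3) = √(I*√2227 + 3) = √(3 + I*√2227)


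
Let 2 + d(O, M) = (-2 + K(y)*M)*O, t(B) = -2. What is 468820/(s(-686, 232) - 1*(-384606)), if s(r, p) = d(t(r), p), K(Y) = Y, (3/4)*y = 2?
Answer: 351615/287528 ≈ 1.2229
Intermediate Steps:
y = 8/3 (y = (4/3)*2 = 8/3 ≈ 2.6667)
d(O, M) = -2 + O*(-2 + 8*M/3) (d(O, M) = -2 + (-2 + 8*M/3)*O = -2 + O*(-2 + 8*M/3))
s(r, p) = 2 - 16*p/3 (s(r, p) = -2 - 2*(-2) + (8/3)*p*(-2) = -2 + 4 - 16*p/3 = 2 - 16*p/3)
468820/(s(-686, 232) - 1*(-384606)) = 468820/((2 - 16/3*232) - 1*(-384606)) = 468820/((2 - 3712/3) + 384606) = 468820/(-3706/3 + 384606) = 468820/(1150112/3) = 468820*(3/1150112) = 351615/287528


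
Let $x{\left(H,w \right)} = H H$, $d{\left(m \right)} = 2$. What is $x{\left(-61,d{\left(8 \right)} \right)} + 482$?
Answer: $4203$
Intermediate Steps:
$x{\left(H,w \right)} = H^{2}$
$x{\left(-61,d{\left(8 \right)} \right)} + 482 = \left(-61\right)^{2} + 482 = 3721 + 482 = 4203$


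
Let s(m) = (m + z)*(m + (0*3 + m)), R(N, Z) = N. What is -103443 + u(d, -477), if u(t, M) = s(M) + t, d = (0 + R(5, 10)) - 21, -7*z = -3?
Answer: 2458331/7 ≈ 3.5119e+5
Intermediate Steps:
z = 3/7 (z = -⅐*(-3) = 3/7 ≈ 0.42857)
d = -16 (d = (0 + 5) - 21 = 5 - 21 = -16)
s(m) = 2*m*(3/7 + m) (s(m) = (m + 3/7)*(m + (0*3 + m)) = (3/7 + m)*(m + (0 + m)) = (3/7 + m)*(m + m) = (3/7 + m)*(2*m) = 2*m*(3/7 + m))
u(t, M) = t + 2*M*(3 + 7*M)/7 (u(t, M) = 2*M*(3 + 7*M)/7 + t = t + 2*M*(3 + 7*M)/7)
-103443 + u(d, -477) = -103443 + (-16 + 2*(-477)² + (6/7)*(-477)) = -103443 + (-16 + 2*227529 - 2862/7) = -103443 + (-16 + 455058 - 2862/7) = -103443 + 3182432/7 = 2458331/7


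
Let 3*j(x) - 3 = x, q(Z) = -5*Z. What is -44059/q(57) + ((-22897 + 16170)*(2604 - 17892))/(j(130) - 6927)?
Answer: -10877562656/735585 ≈ -14788.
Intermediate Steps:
j(x) = 1 + x/3
-44059/q(57) + ((-22897 + 16170)*(2604 - 17892))/(j(130) - 6927) = -44059/((-5*57)) + ((-22897 + 16170)*(2604 - 17892))/((1 + (⅓)*130) - 6927) = -44059/(-285) + (-6727*(-15288))/((1 + 130/3) - 6927) = -44059*(-1/285) + 102842376/(133/3 - 6927) = 44059/285 + 102842376/(-20648/3) = 44059/285 + 102842376*(-3/20648) = 44059/285 - 38565891/2581 = -10877562656/735585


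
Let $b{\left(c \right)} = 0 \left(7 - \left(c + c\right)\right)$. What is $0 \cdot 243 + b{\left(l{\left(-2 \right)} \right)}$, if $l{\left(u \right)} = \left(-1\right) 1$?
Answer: $0$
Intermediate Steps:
$l{\left(u \right)} = -1$
$b{\left(c \right)} = 0$ ($b{\left(c \right)} = 0 \left(7 - 2 c\right) = 0$)
$0 \cdot 243 + b{\left(l{\left(-2 \right)} \right)} = 0 \cdot 243 + 0 = 0 + 0 = 0$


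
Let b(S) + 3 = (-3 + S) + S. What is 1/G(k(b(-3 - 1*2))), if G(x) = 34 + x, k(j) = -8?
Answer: 1/26 ≈ 0.038462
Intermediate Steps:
b(S) = -6 + 2*S (b(S) = -3 + ((-3 + S) + S) = -3 + (-3 + 2*S) = -6 + 2*S)
1/G(k(b(-3 - 1*2))) = 1/(34 - 8) = 1/26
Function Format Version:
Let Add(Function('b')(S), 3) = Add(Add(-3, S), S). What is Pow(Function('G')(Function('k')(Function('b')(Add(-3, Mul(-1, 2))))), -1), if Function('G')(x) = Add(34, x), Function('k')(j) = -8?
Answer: Rational(1, 26) ≈ 0.038462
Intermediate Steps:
Function('b')(S) = Add(-6, Mul(2, S)) (Function('b')(S) = Add(-3, Add(Add(-3, S), S)) = Add(-3, Add(-3, Mul(2, S))) = Add(-6, Mul(2, S)))
Pow(Function('G')(Function('k')(Function('b')(Add(-3, Mul(-1, 2))))), -1) = Pow(Add(34, -8), -1) = Pow(26, -1) = Rational(1, 26)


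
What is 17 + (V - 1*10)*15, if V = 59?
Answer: 752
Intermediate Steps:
17 + (V - 1*10)*15 = 17 + (59 - 1*10)*15 = 17 + (59 - 10)*15 = 17 + 49*15 = 17 + 735 = 752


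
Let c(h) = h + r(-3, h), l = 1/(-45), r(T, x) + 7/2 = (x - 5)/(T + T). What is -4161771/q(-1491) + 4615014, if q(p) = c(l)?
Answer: 893912664/145 ≈ 6.1649e+6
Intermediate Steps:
r(T, x) = -7/2 + (-5 + x)/(2*T) (r(T, x) = -7/2 + (x - 5)/(T + T) = -7/2 + (-5 + x)/((2*T)) = -7/2 + (-5 + x)*(1/(2*T)) = -7/2 + (-5 + x)/(2*T))
l = -1/45 ≈ -0.022222
c(h) = -8/3 + 5*h/6 (c(h) = h + (1/2)*(-5 + h - 7*(-3))/(-3) = h + (1/2)*(-1/3)*(-5 + h + 21) = h + (1/2)*(-1/3)*(16 + h) = h + (-8/3 - h/6) = -8/3 + 5*h/6)
q(p) = -145/54 (q(p) = -8/3 + (5/6)*(-1/45) = -8/3 - 1/54 = -145/54)
-4161771/q(-1491) + 4615014 = -4161771/(-145/54) + 4615014 = -4161771*(-54/145) + 4615014 = 224735634/145 + 4615014 = 893912664/145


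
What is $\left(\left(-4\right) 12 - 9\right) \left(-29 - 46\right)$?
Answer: $4275$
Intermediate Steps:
$\left(\left(-4\right) 12 - 9\right) \left(-29 - 46\right) = \left(-48 - 9\right) \left(-75\right) = \left(-57\right) \left(-75\right) = 4275$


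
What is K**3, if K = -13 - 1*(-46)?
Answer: 35937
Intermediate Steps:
K = 33 (K = -13 + 46 = 33)
K**3 = 33**3 = 35937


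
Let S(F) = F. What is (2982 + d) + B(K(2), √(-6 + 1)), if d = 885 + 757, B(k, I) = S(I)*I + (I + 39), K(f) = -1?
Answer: 4658 + I*√5 ≈ 4658.0 + 2.2361*I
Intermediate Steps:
B(k, I) = 39 + I + I² (B(k, I) = I*I + (I + 39) = I² + (39 + I) = 39 + I + I²)
d = 1642
(2982 + d) + B(K(2), √(-6 + 1)) = (2982 + 1642) + (39 + √(-6 + 1) + (√(-6 + 1))²) = 4624 + (39 + √(-5) + (√(-5))²) = 4624 + (39 + I*√5 + (I*√5)²) = 4624 + (39 + I*√5 - 5) = 4624 + (34 + I*√5) = 4658 + I*√5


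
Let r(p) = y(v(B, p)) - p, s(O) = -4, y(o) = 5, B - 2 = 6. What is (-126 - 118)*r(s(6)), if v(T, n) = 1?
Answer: -2196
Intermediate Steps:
B = 8 (B = 2 + 6 = 8)
r(p) = 5 - p
(-126 - 118)*r(s(6)) = (-126 - 118)*(5 - 1*(-4)) = -244*(5 + 4) = -244*9 = -2196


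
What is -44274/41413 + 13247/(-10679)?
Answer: -1021400057/442249427 ≈ -2.3096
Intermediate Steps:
-44274/41413 + 13247/(-10679) = -44274*1/41413 + 13247*(-1/10679) = -44274/41413 - 13247/10679 = -1021400057/442249427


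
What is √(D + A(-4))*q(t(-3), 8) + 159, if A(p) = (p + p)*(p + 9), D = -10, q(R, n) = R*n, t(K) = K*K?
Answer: 159 + 360*I*√2 ≈ 159.0 + 509.12*I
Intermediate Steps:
t(K) = K²
A(p) = 2*p*(9 + p) (A(p) = (2*p)*(9 + p) = 2*p*(9 + p))
√(D + A(-4))*q(t(-3), 8) + 159 = √(-10 + 2*(-4)*(9 - 4))*((-3)²*8) + 159 = √(-10 + 2*(-4)*5)*(9*8) + 159 = √(-10 - 40)*72 + 159 = √(-50)*72 + 159 = (5*I*√2)*72 + 159 = 360*I*√2 + 159 = 159 + 360*I*√2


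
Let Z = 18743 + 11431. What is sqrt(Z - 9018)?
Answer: 2*sqrt(5289) ≈ 145.45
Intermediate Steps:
Z = 30174
sqrt(Z - 9018) = sqrt(30174 - 9018) = sqrt(21156) = 2*sqrt(5289)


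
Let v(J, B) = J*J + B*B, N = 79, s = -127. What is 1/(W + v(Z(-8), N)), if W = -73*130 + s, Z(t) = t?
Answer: -1/3312 ≈ -0.00030193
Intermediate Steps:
v(J, B) = B² + J² (v(J, B) = J² + B² = B² + J²)
W = -9617 (W = -73*130 - 127 = -9490 - 127 = -9617)
1/(W + v(Z(-8), N)) = 1/(-9617 + (79² + (-8)²)) = 1/(-9617 + (6241 + 64)) = 1/(-9617 + 6305) = 1/(-3312) = -1/3312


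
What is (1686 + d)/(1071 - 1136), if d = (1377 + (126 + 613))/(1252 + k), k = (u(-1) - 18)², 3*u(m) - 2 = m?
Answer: -23752866/915005 ≈ -25.959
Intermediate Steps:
u(m) = ⅔ + m/3
k = 2809/9 (k = ((⅔ + (⅓)*(-1)) - 18)² = ((⅔ - ⅓) - 18)² = (⅓ - 18)² = (-53/3)² = 2809/9 ≈ 312.11)
d = 19044/14077 (d = (1377 + (126 + 613))/(1252 + 2809/9) = (1377 + 739)/(14077/9) = 2116*(9/14077) = 19044/14077 ≈ 1.3528)
(1686 + d)/(1071 - 1136) = (1686 + 19044/14077)/(1071 - 1136) = (23752866/14077)/(-65) = (23752866/14077)*(-1/65) = -23752866/915005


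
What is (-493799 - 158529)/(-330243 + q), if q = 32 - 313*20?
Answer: 652328/336471 ≈ 1.9387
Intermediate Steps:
q = -6228 (q = 32 - 6260 = -6228)
(-493799 - 158529)/(-330243 + q) = (-493799 - 158529)/(-330243 - 6228) = -652328/(-336471) = -652328*(-1/336471) = 652328/336471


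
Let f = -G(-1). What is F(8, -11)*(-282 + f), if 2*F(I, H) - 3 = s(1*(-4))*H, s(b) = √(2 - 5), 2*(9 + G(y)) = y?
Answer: -1635/4 + 5995*I*√3/4 ≈ -408.75 + 2595.9*I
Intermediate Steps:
G(y) = -9 + y/2
s(b) = I*√3 (s(b) = √(-3) = I*√3)
F(I, H) = 3/2 + I*H*√3/2 (F(I, H) = 3/2 + ((I*√3)*H)/2 = 3/2 + (I*H*√3)/2 = 3/2 + I*H*√3/2)
f = 19/2 (f = -(-9 + (½)*(-1)) = -(-9 - ½) = -1*(-19/2) = 19/2 ≈ 9.5000)
F(8, -11)*(-282 + f) = (3/2 + (½)*I*(-11)*√3)*(-282 + 19/2) = (3/2 - 11*I*√3/2)*(-545/2) = -1635/4 + 5995*I*√3/4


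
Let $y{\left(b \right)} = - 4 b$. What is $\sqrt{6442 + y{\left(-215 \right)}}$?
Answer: $\sqrt{7302} \approx 85.452$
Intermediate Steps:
$\sqrt{6442 + y{\left(-215 \right)}} = \sqrt{6442 - -860} = \sqrt{6442 + 860} = \sqrt{7302}$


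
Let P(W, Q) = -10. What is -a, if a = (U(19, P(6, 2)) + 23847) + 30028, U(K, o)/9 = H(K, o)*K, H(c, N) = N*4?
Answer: -47035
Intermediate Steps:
H(c, N) = 4*N
U(K, o) = 36*K*o (U(K, o) = 9*((4*o)*K) = 9*(4*K*o) = 36*K*o)
a = 47035 (a = (36*19*(-10) + 23847) + 30028 = (-6840 + 23847) + 30028 = 17007 + 30028 = 47035)
-a = -1*47035 = -47035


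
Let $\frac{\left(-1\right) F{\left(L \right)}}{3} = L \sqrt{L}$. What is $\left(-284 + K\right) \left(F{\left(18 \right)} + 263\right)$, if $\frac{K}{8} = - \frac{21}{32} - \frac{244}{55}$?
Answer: $- \frac{18789509}{220} + \frac{5786883 \sqrt{2}}{110} \approx -11008.0$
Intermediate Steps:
$K = - \frac{8963}{220}$ ($K = 8 \left(- \frac{21}{32} - \frac{244}{55}\right) = 8 \left(- \frac{8963}{1760}\right) = - \frac{8963}{220} \approx -40.741$)
$F{\left(L \right)} = - 3 L^{\frac{3}{2}}$ ($F{\left(L \right)} = - 3 L \sqrt{L} = - 3 L^{\frac{3}{2}}$)
$\left(-284 + K\right) \left(F{\left(18 \right)} + 263\right) = \left(-284 - \frac{8963}{220}\right) \left(- 3 \cdot 18^{\frac{3}{2}} + 263\right) = - \frac{71443 \left(- 3 \cdot 54 \sqrt{2} + 263\right)}{220} = - \frac{71443 \left(- 162 \sqrt{2} + 263\right)}{220} = - \frac{71443 \left(263 - 162 \sqrt{2}\right)}{220} = - \frac{18789509}{220} + \frac{5786883 \sqrt{2}}{110}$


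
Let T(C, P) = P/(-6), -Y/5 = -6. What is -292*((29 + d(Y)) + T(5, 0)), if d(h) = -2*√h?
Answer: -8468 + 584*√30 ≈ -5269.3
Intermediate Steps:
Y = 30 (Y = -5*(-6) = 30)
T(C, P) = -P/6 (T(C, P) = P*(-⅙) = -P/6)
-292*((29 + d(Y)) + T(5, 0)) = -292*((29 - 2*√30) - ⅙*0) = -292*((29 - 2*√30) + 0) = -292*(29 - 2*√30) = -8468 + 584*√30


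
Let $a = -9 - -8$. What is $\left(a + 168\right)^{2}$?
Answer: $27889$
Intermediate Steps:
$a = -1$ ($a = -9 + 8 = -1$)
$\left(a + 168\right)^{2} = \left(-1 + 168\right)^{2} = 167^{2} = 27889$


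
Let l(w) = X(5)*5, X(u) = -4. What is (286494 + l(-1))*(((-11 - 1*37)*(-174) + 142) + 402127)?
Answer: 117632240354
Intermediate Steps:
l(w) = -20 (l(w) = -4*5 = -20)
(286494 + l(-1))*(((-11 - 1*37)*(-174) + 142) + 402127) = (286494 - 20)*(((-11 - 1*37)*(-174) + 142) + 402127) = 286474*(((-11 - 37)*(-174) + 142) + 402127) = 286474*((-48*(-174) + 142) + 402127) = 286474*((8352 + 142) + 402127) = 286474*(8494 + 402127) = 286474*410621 = 117632240354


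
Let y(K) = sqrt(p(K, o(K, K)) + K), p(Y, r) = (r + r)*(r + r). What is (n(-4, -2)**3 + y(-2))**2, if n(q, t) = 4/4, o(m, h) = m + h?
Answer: (1 + sqrt(62))**2 ≈ 78.748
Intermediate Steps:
o(m, h) = h + m
n(q, t) = 1 (n(q, t) = 4*(1/4) = 1)
p(Y, r) = 4*r**2 (p(Y, r) = (2*r)*(2*r) = 4*r**2)
y(K) = sqrt(K + 16*K**2) (y(K) = sqrt(4*(K + K)**2 + K) = sqrt(4*(2*K)**2 + K) = sqrt(4*(4*K**2) + K) = sqrt(16*K**2 + K) = sqrt(K + 16*K**2))
(n(-4, -2)**3 + y(-2))**2 = (1**3 + sqrt(-2*(1 + 16*(-2))))**2 = (1 + sqrt(-2*(1 - 32)))**2 = (1 + sqrt(-2*(-31)))**2 = (1 + sqrt(62))**2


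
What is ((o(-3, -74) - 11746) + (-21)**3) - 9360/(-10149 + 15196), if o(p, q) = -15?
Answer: -106107394/5047 ≈ -21024.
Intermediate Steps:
((o(-3, -74) - 11746) + (-21)**3) - 9360/(-10149 + 15196) = ((-15 - 11746) + (-21)**3) - 9360/(-10149 + 15196) = (-11761 - 9261) - 9360/5047 = -21022 - 9360*1/5047 = -21022 - 9360/5047 = -106107394/5047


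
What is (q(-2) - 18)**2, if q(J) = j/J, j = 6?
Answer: 441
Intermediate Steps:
q(J) = 6/J
(q(-2) - 18)**2 = (6/(-2) - 18)**2 = (6*(-1/2) - 18)**2 = (-3 - 18)**2 = (-21)**2 = 441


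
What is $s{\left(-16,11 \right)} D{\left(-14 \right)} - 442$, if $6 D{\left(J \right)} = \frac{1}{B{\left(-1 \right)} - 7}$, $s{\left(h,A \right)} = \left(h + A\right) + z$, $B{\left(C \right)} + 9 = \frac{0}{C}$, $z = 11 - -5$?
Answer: $- \frac{42443}{96} \approx -442.11$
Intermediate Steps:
$z = 16$ ($z = 11 + 5 = 16$)
$B{\left(C \right)} = -9$ ($B{\left(C \right)} = -9 + \frac{0}{C} = -9 + 0 = -9$)
$s{\left(h,A \right)} = 16 + A + h$ ($s{\left(h,A \right)} = \left(h + A\right) + 16 = \left(A + h\right) + 16 = 16 + A + h$)
$D{\left(J \right)} = - \frac{1}{96}$ ($D{\left(J \right)} = \frac{1}{6 \left(-9 - 7\right)} = \frac{1}{6 \left(-16\right)} = \frac{1}{6} \left(- \frac{1}{16}\right) = - \frac{1}{96}$)
$s{\left(-16,11 \right)} D{\left(-14 \right)} - 442 = \left(16 + 11 - 16\right) \left(- \frac{1}{96}\right) - 442 = 11 \left(- \frac{1}{96}\right) - 442 = - \frac{11}{96} - 442 = - \frac{42443}{96}$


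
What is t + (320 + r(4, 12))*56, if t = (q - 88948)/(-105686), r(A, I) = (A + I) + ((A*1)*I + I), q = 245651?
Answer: 2343536033/105686 ≈ 22175.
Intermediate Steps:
r(A, I) = A + 2*I + A*I (r(A, I) = (A + I) + (A*I + I) = (A + I) + (I + A*I) = A + 2*I + A*I)
t = -156703/105686 (t = (245651 - 88948)/(-105686) = 156703*(-1/105686) = -156703/105686 ≈ -1.4827)
t + (320 + r(4, 12))*56 = -156703/105686 + (320 + (4 + 2*12 + 4*12))*56 = -156703/105686 + (320 + (4 + 24 + 48))*56 = -156703/105686 + (320 + 76)*56 = -156703/105686 + 396*56 = -156703/105686 + 22176 = 2343536033/105686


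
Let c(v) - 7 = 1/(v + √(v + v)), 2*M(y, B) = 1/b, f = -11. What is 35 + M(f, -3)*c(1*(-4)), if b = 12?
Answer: 5081/144 - I*√2/288 ≈ 35.285 - 0.0049105*I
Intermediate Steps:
M(y, B) = 1/24 (M(y, B) = (½)/12 = (½)*(1/12) = 1/24)
c(v) = 7 + 1/(v + √2*√v) (c(v) = 7 + 1/(v + √(v + v)) = 7 + 1/(v + √(2*v)) = 7 + 1/(v + √2*√v))
35 + M(f, -3)*c(1*(-4)) = 35 + ((1 + 7*(1*(-4)) + 7*√2*√(1*(-4)))/(1*(-4) + √2*√(1*(-4))))/24 = 35 + ((1 + 7*(-4) + 7*√2*√(-4))/(-4 + √2*√(-4)))/24 = 35 + ((1 - 28 + 7*√2*(2*I))/(-4 + √2*(2*I)))/24 = 35 + ((1 - 28 + 14*I*√2)/(-4 + 2*I*√2))/24 = 35 + ((-27 + 14*I*√2)/(-4 + 2*I*√2))/24 = 35 + (-27 + 14*I*√2)/(24*(-4 + 2*I*√2))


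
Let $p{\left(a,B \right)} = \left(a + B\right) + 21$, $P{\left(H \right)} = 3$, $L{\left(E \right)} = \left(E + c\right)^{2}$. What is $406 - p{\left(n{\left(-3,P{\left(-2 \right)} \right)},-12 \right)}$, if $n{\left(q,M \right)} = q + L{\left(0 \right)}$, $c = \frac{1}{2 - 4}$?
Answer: $\frac{1599}{4} \approx 399.75$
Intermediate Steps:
$c = - \frac{1}{2}$ ($c = \frac{1}{-2} = - \frac{1}{2} \approx -0.5$)
$L{\left(E \right)} = \left(- \frac{1}{2} + E\right)^{2}$ ($L{\left(E \right)} = \left(E - \frac{1}{2}\right)^{2} = \left(- \frac{1}{2} + E\right)^{2}$)
$n{\left(q,M \right)} = \frac{1}{4} + q$ ($n{\left(q,M \right)} = q + \frac{\left(-1 + 2 \cdot 0\right)^{2}}{4} = q + \frac{\left(-1 + 0\right)^{2}}{4} = q + \frac{\left(-1\right)^{2}}{4} = q + \frac{1}{4} \cdot 1 = q + \frac{1}{4} = \frac{1}{4} + q$)
$p{\left(a,B \right)} = 21 + B + a$ ($p{\left(a,B \right)} = \left(B + a\right) + 21 = 21 + B + a$)
$406 - p{\left(n{\left(-3,P{\left(-2 \right)} \right)},-12 \right)} = 406 - \left(21 - 12 + \left(\frac{1}{4} - 3\right)\right) = 406 - \left(21 - 12 - \frac{11}{4}\right) = 406 - \frac{25}{4} = \frac{1599}{4}$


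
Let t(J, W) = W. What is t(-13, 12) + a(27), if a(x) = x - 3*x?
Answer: -42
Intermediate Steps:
a(x) = -2*x
t(-13, 12) + a(27) = 12 - 2*27 = 12 - 54 = -42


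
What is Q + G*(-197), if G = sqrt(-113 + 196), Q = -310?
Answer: -310 - 197*sqrt(83) ≈ -2104.8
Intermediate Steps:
G = sqrt(83) ≈ 9.1104
Q + G*(-197) = -310 + sqrt(83)*(-197) = -310 - 197*sqrt(83)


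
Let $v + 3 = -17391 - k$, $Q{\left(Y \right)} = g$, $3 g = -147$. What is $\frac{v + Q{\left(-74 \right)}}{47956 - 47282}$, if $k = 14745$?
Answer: $- \frac{16094}{337} \approx -47.757$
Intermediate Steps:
$g = -49$ ($g = \frac{1}{3} \left(-147\right) = -49$)
$Q{\left(Y \right)} = -49$
$v = -32139$ ($v = -3 - 32136 = -32139$)
$\frac{v + Q{\left(-74 \right)}}{47956 - 47282} = \frac{-32139 - 49}{47956 - 47282} = - \frac{32188}{674} = \left(-32188\right) \frac{1}{674} = - \frac{16094}{337}$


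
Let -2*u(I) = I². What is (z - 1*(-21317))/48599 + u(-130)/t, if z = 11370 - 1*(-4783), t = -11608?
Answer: 422806655/282068596 ≈ 1.4989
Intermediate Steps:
z = 16153 (z = 11370 + 4783 = 16153)
u(I) = -I²/2
(z - 1*(-21317))/48599 + u(-130)/t = (16153 - 1*(-21317))/48599 - ½*(-130)²/(-11608) = (16153 + 21317)*(1/48599) - ½*16900*(-1/11608) = 37470*(1/48599) - 8450*(-1/11608) = 37470/48599 + 4225/5804 = 422806655/282068596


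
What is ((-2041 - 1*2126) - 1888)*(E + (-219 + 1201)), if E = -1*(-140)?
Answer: -6793710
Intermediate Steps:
E = 140
((-2041 - 1*2126) - 1888)*(E + (-219 + 1201)) = ((-2041 - 1*2126) - 1888)*(140 + (-219 + 1201)) = ((-2041 - 2126) - 1888)*(140 + 982) = (-4167 - 1888)*1122 = -6055*1122 = -6793710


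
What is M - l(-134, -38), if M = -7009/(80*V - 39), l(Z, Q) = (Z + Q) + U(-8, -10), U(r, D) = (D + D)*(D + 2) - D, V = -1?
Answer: 7247/119 ≈ 60.899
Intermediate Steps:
U(r, D) = -D + 2*D*(2 + D) (U(r, D) = (2*D)*(2 + D) - D = 2*D*(2 + D) - D = -D + 2*D*(2 + D))
l(Z, Q) = 170 + Q + Z (l(Z, Q) = (Z + Q) - 10*(3 + 2*(-10)) = (Q + Z) - 10*(3 - 20) = (Q + Z) - 10*(-17) = (Q + Z) + 170 = 170 + Q + Z)
M = 7009/119 (M = -7009/(80*(-1) - 39) = -7009/(-80 - 39) = -7009/(-119) = -7009*(-1/119) = 7009/119 ≈ 58.899)
M - l(-134, -38) = 7009/119 - (170 - 38 - 134) = 7009/119 - 1*(-2) = 7009/119 + 2 = 7247/119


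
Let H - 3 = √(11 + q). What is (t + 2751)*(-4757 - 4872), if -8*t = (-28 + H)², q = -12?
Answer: -25738317 - 240725*I/4 ≈ -2.5738e+7 - 60181.0*I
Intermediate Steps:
H = 3 + I (H = 3 + √(11 - 12) = 3 + √(-1) = 3 + I ≈ 3.0 + 1.0*I)
t = -(-25 + I)²/8 (t = -(-28 + (3 + I))²/8 = -(-25 + I)²/8 ≈ -78.0 + 6.25*I)
(t + 2751)*(-4757 - 4872) = ((-78 + 25*I/4) + 2751)*(-4757 - 4872) = (2673 + 25*I/4)*(-9629) = -25738317 - 240725*I/4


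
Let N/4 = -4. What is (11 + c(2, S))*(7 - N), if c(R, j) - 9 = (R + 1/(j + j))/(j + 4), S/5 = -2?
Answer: 18101/40 ≈ 452.52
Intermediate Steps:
S = -10 (S = 5*(-2) = -10)
N = -16 (N = 4*(-4) = -16)
c(R, j) = 9 + (R + 1/(2*j))/(4 + j) (c(R, j) = 9 + (R + 1/(j + j))/(j + 4) = 9 + (R + 1/(2*j))/(4 + j))
(11 + c(2, S))*(7 - N) = (11 + (1/2 + 9*(-10)**2 + 36*(-10) + 2*(-10))/((-10)*(4 - 10)))*(7 - 1*(-16)) = (11 - 1/10*(1/2 + 9*100 - 360 - 20)/(-6))*(7 + 16) = (11 - 1/10*(-1/6)*(1/2 + 900 - 360 - 20))*23 = (11 - 1/10*(-1/6)*1041/2)*23 = (11 + 347/40)*23 = (787/40)*23 = 18101/40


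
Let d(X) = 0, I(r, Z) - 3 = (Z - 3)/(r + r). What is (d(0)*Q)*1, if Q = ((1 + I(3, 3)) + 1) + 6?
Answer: 0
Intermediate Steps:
I(r, Z) = 3 + (-3 + Z)/(2*r) (I(r, Z) = 3 + (Z - 3)/(r + r) = 3 + (-3 + Z)/((2*r)) = 3 + (-3 + Z)*(1/(2*r)) = 3 + (-3 + Z)/(2*r))
Q = 11 (Q = ((1 + (½)*(-3 + 3 + 6*3)/3) + 1) + 6 = ((1 + (½)*(⅓)*(-3 + 3 + 18)) + 1) + 6 = ((1 + (½)*(⅓)*18) + 1) + 6 = ((1 + 3) + 1) + 6 = (4 + 1) + 6 = 5 + 6 = 11)
(d(0)*Q)*1 = (0*11)*1 = 0*1 = 0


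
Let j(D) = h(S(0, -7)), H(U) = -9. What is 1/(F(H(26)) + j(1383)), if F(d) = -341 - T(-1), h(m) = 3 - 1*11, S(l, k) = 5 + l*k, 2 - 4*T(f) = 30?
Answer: -1/342 ≈ -0.0029240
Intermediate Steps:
T(f) = -7 (T(f) = ½ - ¼*30 = ½ - 15/2 = -7)
S(l, k) = 5 + k*l
h(m) = -8 (h(m) = 3 - 11 = -8)
F(d) = -334 (F(d) = -341 - 1*(-7) = -341 + 7 = -334)
j(D) = -8
1/(F(H(26)) + j(1383)) = 1/(-334 - 8) = 1/(-342) = -1/342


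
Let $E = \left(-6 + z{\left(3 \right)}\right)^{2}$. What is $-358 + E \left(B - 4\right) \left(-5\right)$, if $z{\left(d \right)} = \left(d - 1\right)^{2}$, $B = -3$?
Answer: $-218$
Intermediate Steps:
$z{\left(d \right)} = \left(-1 + d\right)^{2}$
$E = 4$ ($E = \left(-6 + \left(-1 + 3\right)^{2}\right)^{2} = \left(-6 + 2^{2}\right)^{2} = \left(-6 + 4\right)^{2} = \left(-2\right)^{2} = 4$)
$-358 + E \left(B - 4\right) \left(-5\right) = -358 + 4 \left(-3 - 4\right) \left(-5\right) = -358 + 4 \left(\left(-7\right) \left(-5\right)\right) = -358 + 4 \cdot 35 = -358 + 140 = -218$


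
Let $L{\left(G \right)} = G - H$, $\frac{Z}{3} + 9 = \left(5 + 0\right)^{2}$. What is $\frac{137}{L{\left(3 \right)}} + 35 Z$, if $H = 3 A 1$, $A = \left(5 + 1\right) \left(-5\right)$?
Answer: $\frac{156377}{93} \approx 1681.5$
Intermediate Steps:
$A = -30$ ($A = 6 \left(-5\right) = -30$)
$Z = 48$ ($Z = -27 + 3 \left(5 + 0\right)^{2} = -27 + 3 \cdot 5^{2} = -27 + 3 \cdot 25 = -27 + 75 = 48$)
$H = -90$ ($H = 3 \left(-30\right) 1 = \left(-90\right) 1 = -90$)
$L{\left(G \right)} = 90 + G$ ($L{\left(G \right)} = G - -90 = G + 90 = 90 + G$)
$\frac{137}{L{\left(3 \right)}} + 35 Z = \frac{137}{90 + 3} + 35 \cdot 48 = \frac{137}{93} + 1680 = \frac{156377}{93}$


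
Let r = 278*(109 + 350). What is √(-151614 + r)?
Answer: 6*I*√667 ≈ 154.96*I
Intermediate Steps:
r = 127602 (r = 278*459 = 127602)
√(-151614 + r) = √(-151614 + 127602) = √(-24012) = 6*I*√667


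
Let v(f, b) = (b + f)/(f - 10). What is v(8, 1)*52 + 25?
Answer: -209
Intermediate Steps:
v(f, b) = (b + f)/(-10 + f)
v(8, 1)*52 + 25 = ((1 + 8)/(-10 + 8))*52 + 25 = (9/(-2))*52 + 25 = -1/2*9*52 + 25 = -9/2*52 + 25 = -234 + 25 = -209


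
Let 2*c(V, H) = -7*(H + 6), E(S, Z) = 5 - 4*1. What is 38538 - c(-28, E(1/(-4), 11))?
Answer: 77125/2 ≈ 38563.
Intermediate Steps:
E(S, Z) = 1 (E(S, Z) = 5 - 4 = 1)
c(V, H) = -21 - 7*H/2 (c(V, H) = (-7*(H + 6))/2 = (-7*(6 + H))/2 = (-42 - 7*H)/2 = -21 - 7*H/2)
38538 - c(-28, E(1/(-4), 11)) = 38538 - (-21 - 7/2*1) = 38538 - (-21 - 7/2) = 38538 - 1*(-49/2) = 38538 + 49/2 = 77125/2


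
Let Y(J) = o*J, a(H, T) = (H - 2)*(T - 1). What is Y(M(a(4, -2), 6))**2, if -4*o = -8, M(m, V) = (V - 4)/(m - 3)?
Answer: 16/81 ≈ 0.19753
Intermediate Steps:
a(H, T) = (-1 + T)*(-2 + H) (a(H, T) = (-2 + H)*(-1 + T) = (-1 + T)*(-2 + H))
M(m, V) = (-4 + V)/(-3 + m)
o = 2 (o = -1/4*(-8) = 2)
Y(J) = 2*J
Y(M(a(4, -2), 6))**2 = (2*((-4 + 6)/(-3 + (2 - 1*4 - 2*(-2) + 4*(-2)))))**2 = (2*(2/(-3 + (2 - 4 + 4 - 8))))**2 = (2*(2/(-3 - 6)))**2 = (2*(2/(-9)))**2 = (2*(-1/9*2))**2 = (2*(-2/9))**2 = (-4/9)**2 = 16/81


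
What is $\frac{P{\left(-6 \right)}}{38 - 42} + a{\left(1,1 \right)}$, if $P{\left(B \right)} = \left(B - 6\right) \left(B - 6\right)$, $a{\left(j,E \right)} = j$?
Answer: $-35$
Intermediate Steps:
$P{\left(B \right)} = \left(-6 + B\right)^{2}$ ($P{\left(B \right)} = \left(-6 + B\right) \left(-6 + B\right) = \left(-6 + B\right)^{2}$)
$\frac{P{\left(-6 \right)}}{38 - 42} + a{\left(1,1 \right)} = \frac{\left(-6 - 6\right)^{2}}{38 - 42} + 1 = \frac{\left(-12\right)^{2}}{-4} + 1 = 144 \left(- \frac{1}{4}\right) + 1 = -36 + 1 = -35$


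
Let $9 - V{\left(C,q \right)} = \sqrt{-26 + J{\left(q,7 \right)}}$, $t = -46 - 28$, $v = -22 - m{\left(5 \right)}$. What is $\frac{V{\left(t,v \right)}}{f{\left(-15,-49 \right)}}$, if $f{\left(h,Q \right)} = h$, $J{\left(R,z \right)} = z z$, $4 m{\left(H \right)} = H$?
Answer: $- \frac{3}{5} + \frac{\sqrt{23}}{15} \approx -0.28028$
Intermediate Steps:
$m{\left(H \right)} = \frac{H}{4}$
$J{\left(R,z \right)} = z^{2}$
$v = - \frac{93}{4}$ ($v = -22 - \frac{1}{4} \cdot 5 = -22 - \frac{5}{4} = - \frac{93}{4} \approx -23.25$)
$t = -74$ ($t = -46 - 28 = -74$)
$V{\left(C,q \right)} = 9 - \sqrt{23}$ ($V{\left(C,q \right)} = 9 - \sqrt{-26 + 7^{2}} = 9 - \sqrt{-26 + 49} = 9 - \sqrt{23}$)
$\frac{V{\left(t,v \right)}}{f{\left(-15,-49 \right)}} = \frac{9 - \sqrt{23}}{-15} = \left(9 - \sqrt{23}\right) \left(- \frac{1}{15}\right) = - \frac{3}{5} + \frac{\sqrt{23}}{15}$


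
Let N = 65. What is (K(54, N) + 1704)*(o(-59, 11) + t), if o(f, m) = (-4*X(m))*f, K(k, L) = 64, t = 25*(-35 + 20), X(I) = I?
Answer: 3926728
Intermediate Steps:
t = -375 (t = 25*(-15) = -375)
o(f, m) = -4*f*m (o(f, m) = (-4*m)*f = -4*f*m)
(K(54, N) + 1704)*(o(-59, 11) + t) = (64 + 1704)*(-4*(-59)*11 - 375) = 1768*(2596 - 375) = 1768*2221 = 3926728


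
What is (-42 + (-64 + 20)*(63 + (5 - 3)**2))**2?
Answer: 8940100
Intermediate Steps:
(-42 + (-64 + 20)*(63 + (5 - 3)**2))**2 = (-42 - 44*(63 + 2**2))**2 = (-42 - 44*(63 + 4))**2 = (-42 - 44*67)**2 = (-42 - 2948)**2 = (-2990)**2 = 8940100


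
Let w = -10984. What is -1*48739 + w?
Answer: -59723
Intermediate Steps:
-1*48739 + w = -1*48739 - 10984 = -48739 - 10984 = -59723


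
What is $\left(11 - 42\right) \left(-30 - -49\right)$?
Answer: $-589$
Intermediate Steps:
$\left(11 - 42\right) \left(-30 - -49\right) = - 31 \left(-30 + 49\right) = \left(-31\right) 19 = -589$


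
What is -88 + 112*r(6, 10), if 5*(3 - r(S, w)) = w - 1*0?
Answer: 24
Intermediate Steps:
r(S, w) = 3 - w/5 (r(S, w) = 3 - (w - 1*0)/5 = 3 - (w + 0)/5 = 3 - w/5)
-88 + 112*r(6, 10) = -88 + 112*(3 - ⅕*10) = -88 + 112*(3 - 2) = -88 + 112*1 = -88 + 112 = 24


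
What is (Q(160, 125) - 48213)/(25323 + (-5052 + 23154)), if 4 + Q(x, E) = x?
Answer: -83/75 ≈ -1.1067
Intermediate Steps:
Q(x, E) = -4 + x
(Q(160, 125) - 48213)/(25323 + (-5052 + 23154)) = ((-4 + 160) - 48213)/(25323 + (-5052 + 23154)) = (156 - 48213)/(25323 + 18102) = -48057/43425 = -48057*1/43425 = -83/75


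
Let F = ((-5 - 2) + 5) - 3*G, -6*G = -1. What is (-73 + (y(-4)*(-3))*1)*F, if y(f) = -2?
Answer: 335/2 ≈ 167.50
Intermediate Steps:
G = 1/6 (G = -1/6*(-1) = 1/6 ≈ 0.16667)
F = -5/2 (F = ((-5 - 2) + 5) - 3*1/6 = (-7 + 5) - 1/2 = -2 - 1/2 = -5/2 ≈ -2.5000)
(-73 + (y(-4)*(-3))*1)*F = (-73 - 2*(-3)*1)*(-5/2) = (-73 + 6*1)*(-5/2) = (-73 + 6)*(-5/2) = -67*(-5/2) = 335/2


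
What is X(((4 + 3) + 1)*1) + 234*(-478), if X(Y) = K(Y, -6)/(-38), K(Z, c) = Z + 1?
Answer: -4250385/38 ≈ -1.1185e+5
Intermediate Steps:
K(Z, c) = 1 + Z
X(Y) = -1/38 - Y/38 (X(Y) = (1 + Y)/(-38) = (1 + Y)*(-1/38) = -1/38 - Y/38)
X(((4 + 3) + 1)*1) + 234*(-478) = (-1/38 - ((4 + 3) + 1)/38) + 234*(-478) = (-1/38 - (7 + 1)/38) - 111852 = (-1/38 - 4/19) - 111852 = -9/38 - 111852 = -4250385/38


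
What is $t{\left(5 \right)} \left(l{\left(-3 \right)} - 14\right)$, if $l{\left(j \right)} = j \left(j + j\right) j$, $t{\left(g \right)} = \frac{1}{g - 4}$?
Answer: $-68$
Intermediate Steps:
$t{\left(g \right)} = \frac{1}{-4 + g}$
$l{\left(j \right)} = 2 j^{3}$ ($l{\left(j \right)} = j 2 j j = 2 j^{2} j = 2 j^{3}$)
$t{\left(5 \right)} \left(l{\left(-3 \right)} - 14\right) = \frac{2 \left(-3\right)^{3} - 14}{-4 + 5} = \frac{2 \left(-27\right) - 14}{1} = 1 \left(-54 - 14\right) = 1 \left(-68\right) = -68$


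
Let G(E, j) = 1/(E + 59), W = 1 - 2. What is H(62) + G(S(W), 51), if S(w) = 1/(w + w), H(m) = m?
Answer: 7256/117 ≈ 62.017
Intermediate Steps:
W = -1
S(w) = 1/(2*w)
G(E, j) = 1/(59 + E)
H(62) + G(S(W), 51) = 62 + 1/(59 + (1/2)/(-1)) = 62 + 1/(59 + (1/2)*(-1)) = 62 + 1/(59 - 1/2) = 62 + 1/(117/2) = 62 + 2/117 = 7256/117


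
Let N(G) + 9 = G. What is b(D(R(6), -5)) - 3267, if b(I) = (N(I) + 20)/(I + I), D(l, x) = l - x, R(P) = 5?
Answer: -65319/20 ≈ -3265.9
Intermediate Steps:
N(G) = -9 + G
b(I) = (11 + I)/(2*I) (b(I) = ((-9 + I) + 20)/(I + I) = (11 + I)/((2*I)) = (11 + I)*(1/(2*I)) = (11 + I)/(2*I))
b(D(R(6), -5)) - 3267 = (11 + (5 - 1*(-5)))/(2*(5 - 1*(-5))) - 3267 = (11 + (5 + 5))/(2*(5 + 5)) - 3267 = (1/2)*(11 + 10)/10 - 3267 = (1/2)*(1/10)*21 - 3267 = 21/20 - 3267 = -65319/20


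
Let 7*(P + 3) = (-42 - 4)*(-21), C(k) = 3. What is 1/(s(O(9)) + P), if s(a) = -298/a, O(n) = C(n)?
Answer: 3/107 ≈ 0.028037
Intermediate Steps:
O(n) = 3
P = 135 (P = -3 + ((-42 - 4)*(-21))/7 = -3 + (-46*(-21))/7 = -3 + (1/7)*966 = -3 + 138 = 135)
1/(s(O(9)) + P) = 1/(-298/3 + 135) = 1/(107/3) = 3/107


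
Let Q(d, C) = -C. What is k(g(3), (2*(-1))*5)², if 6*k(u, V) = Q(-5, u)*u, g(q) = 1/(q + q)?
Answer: 1/46656 ≈ 2.1433e-5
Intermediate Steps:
g(q) = 1/(2*q)
k(u, V) = -u²/6 (k(u, V) = ((-u)*u)/6 = (-u²)/6 = -u²/6)
k(g(3), (2*(-1))*5)² = (-((½)/3)²/6)² = (-((½)*(⅓))²/6)² = (-(⅙)²/6)² = (-⅙*1/36)² = (-1/216)² = 1/46656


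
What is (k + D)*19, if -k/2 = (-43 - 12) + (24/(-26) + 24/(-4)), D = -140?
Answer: -3990/13 ≈ -306.92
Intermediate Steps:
k = 1610/13 (k = -2*((-43 - 12) + (24/(-26) + 24/(-4))) = -2*(-55 + (24*(-1/26) + 24*(-¼))) = -2*(-55 + (-12/13 - 6)) = -2*(-55 - 90/13) = -2*(-805/13) = 1610/13 ≈ 123.85)
(k + D)*19 = (1610/13 - 140)*19 = -210/13*19 = -3990/13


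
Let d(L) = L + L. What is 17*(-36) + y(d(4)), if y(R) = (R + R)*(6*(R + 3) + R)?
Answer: 572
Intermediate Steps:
d(L) = 2*L
y(R) = 2*R*(18 + 7*R) (y(R) = (2*R)*(6*(3 + R) + R) = (2*R)*((18 + 6*R) + R) = (2*R)*(18 + 7*R) = 2*R*(18 + 7*R))
17*(-36) + y(d(4)) = 17*(-36) + 2*(2*4)*(18 + 7*(2*4)) = -612 + 2*8*(18 + 7*8) = -612 + 2*8*(18 + 56) = -612 + 2*8*74 = -612 + 1184 = 572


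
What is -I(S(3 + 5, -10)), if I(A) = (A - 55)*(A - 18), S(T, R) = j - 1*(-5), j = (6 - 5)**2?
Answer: -588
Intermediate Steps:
j = 1 (j = 1**2 = 1)
S(T, R) = 6 (S(T, R) = 1 - 1*(-5) = 1 + 5 = 6)
I(A) = (-55 + A)*(-18 + A)
-I(S(3 + 5, -10)) = -(990 + 6**2 - 73*6) = -(990 + 36 - 438) = -1*588 = -588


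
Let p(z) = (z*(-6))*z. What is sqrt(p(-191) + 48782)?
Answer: 2*I*sqrt(42526) ≈ 412.44*I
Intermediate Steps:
p(z) = -6*z**2 (p(z) = (-6*z)*z = -6*z**2)
sqrt(p(-191) + 48782) = sqrt(-6*(-191)**2 + 48782) = sqrt(-6*36481 + 48782) = sqrt(-218886 + 48782) = sqrt(-170104) = 2*I*sqrt(42526)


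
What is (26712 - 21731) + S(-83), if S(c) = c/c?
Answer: 4982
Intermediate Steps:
S(c) = 1
(26712 - 21731) + S(-83) = (26712 - 21731) + 1 = 4981 + 1 = 4982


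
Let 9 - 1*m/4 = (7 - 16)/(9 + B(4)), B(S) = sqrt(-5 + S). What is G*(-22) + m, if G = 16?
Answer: -12794/41 - 18*I/41 ≈ -312.05 - 0.43902*I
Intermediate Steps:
m = 36 + 18*(9 - I)/41 (m = 36 - 4*(7 - 16)/(9 + sqrt(-5 + 4)) = 36 - (-36)/(9 + sqrt(-1)) = 36 - (-36)/(9 + I) = 36 - (-36)*(9 - I)/82 = 36 - (-18)*(9 - I)/41 = 36 + 18*(9 - I)/41 ≈ 39.951 - 0.43902*I)
G*(-22) + m = 16*(-22) + (1638/41 - 18*I/41) = -352 + (1638/41 - 18*I/41) = -12794/41 - 18*I/41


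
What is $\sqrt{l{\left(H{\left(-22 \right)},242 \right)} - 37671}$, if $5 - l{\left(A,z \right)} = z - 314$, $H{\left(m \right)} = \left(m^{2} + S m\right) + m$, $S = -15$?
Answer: $i \sqrt{37594} \approx 193.89 i$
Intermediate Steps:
$H{\left(m \right)} = m^{2} - 14 m$ ($H{\left(m \right)} = \left(m^{2} - 15 m\right) + m = m^{2} - 14 m$)
$l{\left(A,z \right)} = 319 - z$ ($l{\left(A,z \right)} = 5 - \left(z - 314\right) = 5 - \left(-314 + z\right) = 319 - z$)
$\sqrt{l{\left(H{\left(-22 \right)},242 \right)} - 37671} = \sqrt{\left(319 - 242\right) - 37671} = \sqrt{77 - 37671} = \sqrt{-37594} = i \sqrt{37594}$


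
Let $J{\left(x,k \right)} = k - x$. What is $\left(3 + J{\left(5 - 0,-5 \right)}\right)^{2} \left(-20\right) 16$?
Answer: $-15680$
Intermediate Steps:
$\left(3 + J{\left(5 - 0,-5 \right)}\right)^{2} \left(-20\right) 16 = \left(3 - \left(10 + 0\right)\right)^{2} \left(-20\right) 16 = \left(3 - 10\right)^{2} \left(-20\right) 16 = \left(-7\right)^{2} \left(-20\right) 16 = 49 \left(-20\right) 16 = \left(-980\right) 16 = -15680$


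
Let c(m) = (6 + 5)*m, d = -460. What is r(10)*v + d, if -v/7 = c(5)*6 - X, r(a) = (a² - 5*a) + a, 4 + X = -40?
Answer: -157540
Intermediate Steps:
X = -44 (X = -4 - 40 = -44)
c(m) = 11*m
r(a) = a² - 4*a
v = -2618 (v = -7*((11*5)*6 - 1*(-44)) = -7*(55*6 + 44) = -7*(330 + 44) = -7*374 = -2618)
r(10)*v + d = (10*(-4 + 10))*(-2618) - 460 = (10*6)*(-2618) - 460 = 60*(-2618) - 460 = -157080 - 460 = -157540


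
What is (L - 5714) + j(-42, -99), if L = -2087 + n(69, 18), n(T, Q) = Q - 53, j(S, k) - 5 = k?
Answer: -7930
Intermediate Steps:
j(S, k) = 5 + k
n(T, Q) = -53 + Q
L = -2122 (L = -2087 + (-53 + 18) = -2087 - 35 = -2122)
(L - 5714) + j(-42, -99) = (-2122 - 5714) + (5 - 99) = -7836 - 94 = -7930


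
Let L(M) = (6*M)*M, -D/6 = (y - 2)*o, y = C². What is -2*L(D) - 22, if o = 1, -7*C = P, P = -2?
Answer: -3869974/2401 ≈ -1611.8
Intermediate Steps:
C = 2/7 (C = -⅐*(-2) = 2/7 ≈ 0.28571)
y = 4/49 (y = (2/7)² = 4/49 ≈ 0.081633)
D = 564/49 (D = -6*(4/49 - 2) = -(-564)/49 = -6*(-94/49) = 564/49 ≈ 11.510)
L(M) = 6*M²
-2*L(D) - 22 = -12*(564/49)² - 22 = -12*318096/2401 - 22 = -2*1908576/2401 - 22 = -3817152/2401 - 22 = -3869974/2401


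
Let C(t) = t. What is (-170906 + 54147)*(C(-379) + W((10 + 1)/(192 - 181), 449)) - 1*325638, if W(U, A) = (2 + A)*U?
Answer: -8732286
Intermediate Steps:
W(U, A) = U*(2 + A)
(-170906 + 54147)*(C(-379) + W((10 + 1)/(192 - 181), 449)) - 1*325638 = (-170906 + 54147)*(-379 + ((10 + 1)/(192 - 181))*(2 + 449)) - 1*325638 = -116759*(-379 + (11/11)*451) - 325638 = -116759*(-379 + (11*(1/11))*451) - 325638 = -116759*(-379 + 1*451) - 325638 = -116759*(-379 + 451) - 325638 = -116759*72 - 325638 = -8406648 - 325638 = -8732286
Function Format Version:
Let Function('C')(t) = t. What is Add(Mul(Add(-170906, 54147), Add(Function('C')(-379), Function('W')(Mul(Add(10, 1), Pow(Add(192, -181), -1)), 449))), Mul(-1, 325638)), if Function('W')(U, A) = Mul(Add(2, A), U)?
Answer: -8732286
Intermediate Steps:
Function('W')(U, A) = Mul(U, Add(2, A))
Add(Mul(Add(-170906, 54147), Add(Function('C')(-379), Function('W')(Mul(Add(10, 1), Pow(Add(192, -181), -1)), 449))), Mul(-1, 325638)) = Add(Mul(Add(-170906, 54147), Add(-379, Mul(Mul(Add(10, 1), Pow(Add(192, -181), -1)), Add(2, 449)))), Mul(-1, 325638)) = Add(Mul(-116759, Add(-379, Mul(Mul(11, Pow(11, -1)), 451))), -325638) = Add(Mul(-116759, Add(-379, Mul(Mul(11, Rational(1, 11)), 451))), -325638) = Add(Mul(-116759, Add(-379, Mul(1, 451))), -325638) = Add(Mul(-116759, Add(-379, 451)), -325638) = Add(Mul(-116759, 72), -325638) = Add(-8406648, -325638) = -8732286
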